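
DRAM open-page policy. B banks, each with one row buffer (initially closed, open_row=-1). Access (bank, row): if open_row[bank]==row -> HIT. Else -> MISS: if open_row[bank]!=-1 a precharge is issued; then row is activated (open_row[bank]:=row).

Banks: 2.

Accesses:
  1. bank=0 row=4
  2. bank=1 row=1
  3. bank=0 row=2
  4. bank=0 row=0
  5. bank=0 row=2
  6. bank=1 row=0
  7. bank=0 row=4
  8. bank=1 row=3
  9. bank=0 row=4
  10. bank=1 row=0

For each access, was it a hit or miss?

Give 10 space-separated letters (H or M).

Acc 1: bank0 row4 -> MISS (open row4); precharges=0
Acc 2: bank1 row1 -> MISS (open row1); precharges=0
Acc 3: bank0 row2 -> MISS (open row2); precharges=1
Acc 4: bank0 row0 -> MISS (open row0); precharges=2
Acc 5: bank0 row2 -> MISS (open row2); precharges=3
Acc 6: bank1 row0 -> MISS (open row0); precharges=4
Acc 7: bank0 row4 -> MISS (open row4); precharges=5
Acc 8: bank1 row3 -> MISS (open row3); precharges=6
Acc 9: bank0 row4 -> HIT
Acc 10: bank1 row0 -> MISS (open row0); precharges=7

Answer: M M M M M M M M H M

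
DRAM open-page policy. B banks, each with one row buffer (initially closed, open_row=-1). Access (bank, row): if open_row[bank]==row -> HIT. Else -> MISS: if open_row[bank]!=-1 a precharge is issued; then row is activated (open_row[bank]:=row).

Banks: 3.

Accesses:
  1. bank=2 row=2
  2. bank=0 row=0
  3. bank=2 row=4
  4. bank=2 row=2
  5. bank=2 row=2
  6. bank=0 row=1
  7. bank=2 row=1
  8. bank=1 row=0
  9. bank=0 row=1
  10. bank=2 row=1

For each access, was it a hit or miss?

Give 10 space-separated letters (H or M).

Acc 1: bank2 row2 -> MISS (open row2); precharges=0
Acc 2: bank0 row0 -> MISS (open row0); precharges=0
Acc 3: bank2 row4 -> MISS (open row4); precharges=1
Acc 4: bank2 row2 -> MISS (open row2); precharges=2
Acc 5: bank2 row2 -> HIT
Acc 6: bank0 row1 -> MISS (open row1); precharges=3
Acc 7: bank2 row1 -> MISS (open row1); precharges=4
Acc 8: bank1 row0 -> MISS (open row0); precharges=4
Acc 9: bank0 row1 -> HIT
Acc 10: bank2 row1 -> HIT

Answer: M M M M H M M M H H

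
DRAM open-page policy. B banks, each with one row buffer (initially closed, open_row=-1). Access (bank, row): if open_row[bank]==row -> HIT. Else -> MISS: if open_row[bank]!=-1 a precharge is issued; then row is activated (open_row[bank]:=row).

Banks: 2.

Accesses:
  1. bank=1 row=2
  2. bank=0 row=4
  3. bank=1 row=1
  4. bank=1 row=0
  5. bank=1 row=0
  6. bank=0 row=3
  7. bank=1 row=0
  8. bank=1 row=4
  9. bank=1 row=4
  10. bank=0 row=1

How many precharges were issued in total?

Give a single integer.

Acc 1: bank1 row2 -> MISS (open row2); precharges=0
Acc 2: bank0 row4 -> MISS (open row4); precharges=0
Acc 3: bank1 row1 -> MISS (open row1); precharges=1
Acc 4: bank1 row0 -> MISS (open row0); precharges=2
Acc 5: bank1 row0 -> HIT
Acc 6: bank0 row3 -> MISS (open row3); precharges=3
Acc 7: bank1 row0 -> HIT
Acc 8: bank1 row4 -> MISS (open row4); precharges=4
Acc 9: bank1 row4 -> HIT
Acc 10: bank0 row1 -> MISS (open row1); precharges=5

Answer: 5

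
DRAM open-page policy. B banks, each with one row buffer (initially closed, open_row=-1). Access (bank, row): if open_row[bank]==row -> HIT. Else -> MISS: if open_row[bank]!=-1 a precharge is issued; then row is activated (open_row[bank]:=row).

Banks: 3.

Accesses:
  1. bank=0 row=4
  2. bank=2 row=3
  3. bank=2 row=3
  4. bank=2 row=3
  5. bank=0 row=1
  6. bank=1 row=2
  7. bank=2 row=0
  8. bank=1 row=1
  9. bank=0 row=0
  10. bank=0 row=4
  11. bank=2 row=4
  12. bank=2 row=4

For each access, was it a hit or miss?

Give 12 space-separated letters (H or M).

Answer: M M H H M M M M M M M H

Derivation:
Acc 1: bank0 row4 -> MISS (open row4); precharges=0
Acc 2: bank2 row3 -> MISS (open row3); precharges=0
Acc 3: bank2 row3 -> HIT
Acc 4: bank2 row3 -> HIT
Acc 5: bank0 row1 -> MISS (open row1); precharges=1
Acc 6: bank1 row2 -> MISS (open row2); precharges=1
Acc 7: bank2 row0 -> MISS (open row0); precharges=2
Acc 8: bank1 row1 -> MISS (open row1); precharges=3
Acc 9: bank0 row0 -> MISS (open row0); precharges=4
Acc 10: bank0 row4 -> MISS (open row4); precharges=5
Acc 11: bank2 row4 -> MISS (open row4); precharges=6
Acc 12: bank2 row4 -> HIT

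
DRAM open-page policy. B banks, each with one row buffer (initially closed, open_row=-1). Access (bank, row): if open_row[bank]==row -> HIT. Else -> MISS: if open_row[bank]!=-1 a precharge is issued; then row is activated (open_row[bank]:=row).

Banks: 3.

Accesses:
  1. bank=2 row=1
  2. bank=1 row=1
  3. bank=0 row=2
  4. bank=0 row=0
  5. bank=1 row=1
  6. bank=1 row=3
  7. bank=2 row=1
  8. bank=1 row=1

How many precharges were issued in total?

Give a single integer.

Acc 1: bank2 row1 -> MISS (open row1); precharges=0
Acc 2: bank1 row1 -> MISS (open row1); precharges=0
Acc 3: bank0 row2 -> MISS (open row2); precharges=0
Acc 4: bank0 row0 -> MISS (open row0); precharges=1
Acc 5: bank1 row1 -> HIT
Acc 6: bank1 row3 -> MISS (open row3); precharges=2
Acc 7: bank2 row1 -> HIT
Acc 8: bank1 row1 -> MISS (open row1); precharges=3

Answer: 3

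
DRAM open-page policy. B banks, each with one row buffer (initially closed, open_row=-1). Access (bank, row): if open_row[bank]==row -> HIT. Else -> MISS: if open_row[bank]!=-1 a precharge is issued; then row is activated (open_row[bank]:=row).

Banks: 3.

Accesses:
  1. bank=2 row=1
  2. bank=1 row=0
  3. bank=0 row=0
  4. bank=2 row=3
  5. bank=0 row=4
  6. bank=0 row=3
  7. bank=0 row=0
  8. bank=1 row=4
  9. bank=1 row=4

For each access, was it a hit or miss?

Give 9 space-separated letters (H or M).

Acc 1: bank2 row1 -> MISS (open row1); precharges=0
Acc 2: bank1 row0 -> MISS (open row0); precharges=0
Acc 3: bank0 row0 -> MISS (open row0); precharges=0
Acc 4: bank2 row3 -> MISS (open row3); precharges=1
Acc 5: bank0 row4 -> MISS (open row4); precharges=2
Acc 6: bank0 row3 -> MISS (open row3); precharges=3
Acc 7: bank0 row0 -> MISS (open row0); precharges=4
Acc 8: bank1 row4 -> MISS (open row4); precharges=5
Acc 9: bank1 row4 -> HIT

Answer: M M M M M M M M H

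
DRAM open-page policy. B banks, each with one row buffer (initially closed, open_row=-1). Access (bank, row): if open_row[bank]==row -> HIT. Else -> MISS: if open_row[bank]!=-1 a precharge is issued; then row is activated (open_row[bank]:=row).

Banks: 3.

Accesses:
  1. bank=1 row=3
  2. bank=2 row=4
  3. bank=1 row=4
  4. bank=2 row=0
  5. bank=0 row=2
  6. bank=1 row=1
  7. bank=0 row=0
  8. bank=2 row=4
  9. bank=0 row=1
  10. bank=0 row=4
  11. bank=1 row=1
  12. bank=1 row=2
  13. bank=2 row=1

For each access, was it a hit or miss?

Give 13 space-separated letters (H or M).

Acc 1: bank1 row3 -> MISS (open row3); precharges=0
Acc 2: bank2 row4 -> MISS (open row4); precharges=0
Acc 3: bank1 row4 -> MISS (open row4); precharges=1
Acc 4: bank2 row0 -> MISS (open row0); precharges=2
Acc 5: bank0 row2 -> MISS (open row2); precharges=2
Acc 6: bank1 row1 -> MISS (open row1); precharges=3
Acc 7: bank0 row0 -> MISS (open row0); precharges=4
Acc 8: bank2 row4 -> MISS (open row4); precharges=5
Acc 9: bank0 row1 -> MISS (open row1); precharges=6
Acc 10: bank0 row4 -> MISS (open row4); precharges=7
Acc 11: bank1 row1 -> HIT
Acc 12: bank1 row2 -> MISS (open row2); precharges=8
Acc 13: bank2 row1 -> MISS (open row1); precharges=9

Answer: M M M M M M M M M M H M M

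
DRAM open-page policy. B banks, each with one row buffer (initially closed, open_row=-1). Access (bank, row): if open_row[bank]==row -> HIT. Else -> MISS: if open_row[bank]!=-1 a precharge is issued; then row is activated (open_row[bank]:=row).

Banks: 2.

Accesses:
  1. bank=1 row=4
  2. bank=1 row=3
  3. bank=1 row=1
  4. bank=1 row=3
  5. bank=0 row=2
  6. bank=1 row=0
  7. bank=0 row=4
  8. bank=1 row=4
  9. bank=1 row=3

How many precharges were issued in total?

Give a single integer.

Acc 1: bank1 row4 -> MISS (open row4); precharges=0
Acc 2: bank1 row3 -> MISS (open row3); precharges=1
Acc 3: bank1 row1 -> MISS (open row1); precharges=2
Acc 4: bank1 row3 -> MISS (open row3); precharges=3
Acc 5: bank0 row2 -> MISS (open row2); precharges=3
Acc 6: bank1 row0 -> MISS (open row0); precharges=4
Acc 7: bank0 row4 -> MISS (open row4); precharges=5
Acc 8: bank1 row4 -> MISS (open row4); precharges=6
Acc 9: bank1 row3 -> MISS (open row3); precharges=7

Answer: 7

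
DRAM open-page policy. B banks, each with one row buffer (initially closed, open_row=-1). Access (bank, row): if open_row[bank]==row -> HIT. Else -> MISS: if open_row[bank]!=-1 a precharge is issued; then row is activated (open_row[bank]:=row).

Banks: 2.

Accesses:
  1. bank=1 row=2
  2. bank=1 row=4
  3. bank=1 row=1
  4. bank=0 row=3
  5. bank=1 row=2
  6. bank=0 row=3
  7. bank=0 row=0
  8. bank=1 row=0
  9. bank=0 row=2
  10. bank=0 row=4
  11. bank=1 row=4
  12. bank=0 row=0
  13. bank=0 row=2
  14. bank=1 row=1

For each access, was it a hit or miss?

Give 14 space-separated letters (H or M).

Acc 1: bank1 row2 -> MISS (open row2); precharges=0
Acc 2: bank1 row4 -> MISS (open row4); precharges=1
Acc 3: bank1 row1 -> MISS (open row1); precharges=2
Acc 4: bank0 row3 -> MISS (open row3); precharges=2
Acc 5: bank1 row2 -> MISS (open row2); precharges=3
Acc 6: bank0 row3 -> HIT
Acc 7: bank0 row0 -> MISS (open row0); precharges=4
Acc 8: bank1 row0 -> MISS (open row0); precharges=5
Acc 9: bank0 row2 -> MISS (open row2); precharges=6
Acc 10: bank0 row4 -> MISS (open row4); precharges=7
Acc 11: bank1 row4 -> MISS (open row4); precharges=8
Acc 12: bank0 row0 -> MISS (open row0); precharges=9
Acc 13: bank0 row2 -> MISS (open row2); precharges=10
Acc 14: bank1 row1 -> MISS (open row1); precharges=11

Answer: M M M M M H M M M M M M M M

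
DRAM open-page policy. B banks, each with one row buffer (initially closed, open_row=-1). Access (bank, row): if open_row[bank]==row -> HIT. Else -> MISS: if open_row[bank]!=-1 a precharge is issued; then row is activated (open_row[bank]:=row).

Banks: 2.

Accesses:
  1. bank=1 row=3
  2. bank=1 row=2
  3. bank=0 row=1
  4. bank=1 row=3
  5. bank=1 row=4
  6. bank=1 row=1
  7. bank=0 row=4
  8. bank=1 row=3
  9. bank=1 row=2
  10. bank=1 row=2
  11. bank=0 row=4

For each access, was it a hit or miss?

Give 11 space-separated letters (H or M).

Acc 1: bank1 row3 -> MISS (open row3); precharges=0
Acc 2: bank1 row2 -> MISS (open row2); precharges=1
Acc 3: bank0 row1 -> MISS (open row1); precharges=1
Acc 4: bank1 row3 -> MISS (open row3); precharges=2
Acc 5: bank1 row4 -> MISS (open row4); precharges=3
Acc 6: bank1 row1 -> MISS (open row1); precharges=4
Acc 7: bank0 row4 -> MISS (open row4); precharges=5
Acc 8: bank1 row3 -> MISS (open row3); precharges=6
Acc 9: bank1 row2 -> MISS (open row2); precharges=7
Acc 10: bank1 row2 -> HIT
Acc 11: bank0 row4 -> HIT

Answer: M M M M M M M M M H H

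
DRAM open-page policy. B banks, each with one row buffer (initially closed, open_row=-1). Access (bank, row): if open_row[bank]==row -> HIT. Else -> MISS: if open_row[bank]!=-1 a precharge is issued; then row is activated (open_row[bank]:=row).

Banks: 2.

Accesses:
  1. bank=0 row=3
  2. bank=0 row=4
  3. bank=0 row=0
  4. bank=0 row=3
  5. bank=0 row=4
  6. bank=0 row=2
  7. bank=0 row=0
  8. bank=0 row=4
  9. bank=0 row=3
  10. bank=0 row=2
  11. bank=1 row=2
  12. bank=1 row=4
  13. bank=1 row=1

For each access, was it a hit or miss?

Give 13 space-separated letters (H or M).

Acc 1: bank0 row3 -> MISS (open row3); precharges=0
Acc 2: bank0 row4 -> MISS (open row4); precharges=1
Acc 3: bank0 row0 -> MISS (open row0); precharges=2
Acc 4: bank0 row3 -> MISS (open row3); precharges=3
Acc 5: bank0 row4 -> MISS (open row4); precharges=4
Acc 6: bank0 row2 -> MISS (open row2); precharges=5
Acc 7: bank0 row0 -> MISS (open row0); precharges=6
Acc 8: bank0 row4 -> MISS (open row4); precharges=7
Acc 9: bank0 row3 -> MISS (open row3); precharges=8
Acc 10: bank0 row2 -> MISS (open row2); precharges=9
Acc 11: bank1 row2 -> MISS (open row2); precharges=9
Acc 12: bank1 row4 -> MISS (open row4); precharges=10
Acc 13: bank1 row1 -> MISS (open row1); precharges=11

Answer: M M M M M M M M M M M M M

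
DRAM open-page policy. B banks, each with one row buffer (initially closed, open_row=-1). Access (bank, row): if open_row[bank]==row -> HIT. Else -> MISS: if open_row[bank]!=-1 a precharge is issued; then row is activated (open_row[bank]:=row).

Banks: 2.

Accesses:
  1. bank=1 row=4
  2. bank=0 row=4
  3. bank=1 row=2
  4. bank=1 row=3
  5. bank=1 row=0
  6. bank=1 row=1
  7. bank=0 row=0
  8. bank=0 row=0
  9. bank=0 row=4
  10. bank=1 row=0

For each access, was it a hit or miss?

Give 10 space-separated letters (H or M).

Acc 1: bank1 row4 -> MISS (open row4); precharges=0
Acc 2: bank0 row4 -> MISS (open row4); precharges=0
Acc 3: bank1 row2 -> MISS (open row2); precharges=1
Acc 4: bank1 row3 -> MISS (open row3); precharges=2
Acc 5: bank1 row0 -> MISS (open row0); precharges=3
Acc 6: bank1 row1 -> MISS (open row1); precharges=4
Acc 7: bank0 row0 -> MISS (open row0); precharges=5
Acc 8: bank0 row0 -> HIT
Acc 9: bank0 row4 -> MISS (open row4); precharges=6
Acc 10: bank1 row0 -> MISS (open row0); precharges=7

Answer: M M M M M M M H M M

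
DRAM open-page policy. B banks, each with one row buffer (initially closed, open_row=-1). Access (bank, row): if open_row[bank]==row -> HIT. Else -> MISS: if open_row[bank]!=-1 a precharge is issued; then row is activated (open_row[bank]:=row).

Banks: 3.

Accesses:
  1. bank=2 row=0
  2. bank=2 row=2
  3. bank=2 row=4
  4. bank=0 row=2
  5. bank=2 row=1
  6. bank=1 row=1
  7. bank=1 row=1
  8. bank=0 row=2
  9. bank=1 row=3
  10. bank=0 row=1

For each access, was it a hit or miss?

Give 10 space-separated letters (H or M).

Answer: M M M M M M H H M M

Derivation:
Acc 1: bank2 row0 -> MISS (open row0); precharges=0
Acc 2: bank2 row2 -> MISS (open row2); precharges=1
Acc 3: bank2 row4 -> MISS (open row4); precharges=2
Acc 4: bank0 row2 -> MISS (open row2); precharges=2
Acc 5: bank2 row1 -> MISS (open row1); precharges=3
Acc 6: bank1 row1 -> MISS (open row1); precharges=3
Acc 7: bank1 row1 -> HIT
Acc 8: bank0 row2 -> HIT
Acc 9: bank1 row3 -> MISS (open row3); precharges=4
Acc 10: bank0 row1 -> MISS (open row1); precharges=5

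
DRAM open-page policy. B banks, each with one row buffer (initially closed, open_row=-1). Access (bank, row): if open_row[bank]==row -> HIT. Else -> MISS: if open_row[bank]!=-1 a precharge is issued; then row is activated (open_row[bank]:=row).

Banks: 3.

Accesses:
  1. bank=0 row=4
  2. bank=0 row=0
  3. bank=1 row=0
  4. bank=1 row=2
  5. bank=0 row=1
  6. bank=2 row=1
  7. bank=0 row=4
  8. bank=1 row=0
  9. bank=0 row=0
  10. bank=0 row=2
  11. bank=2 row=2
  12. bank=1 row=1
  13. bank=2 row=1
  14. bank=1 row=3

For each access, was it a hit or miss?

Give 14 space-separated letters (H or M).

Answer: M M M M M M M M M M M M M M

Derivation:
Acc 1: bank0 row4 -> MISS (open row4); precharges=0
Acc 2: bank0 row0 -> MISS (open row0); precharges=1
Acc 3: bank1 row0 -> MISS (open row0); precharges=1
Acc 4: bank1 row2 -> MISS (open row2); precharges=2
Acc 5: bank0 row1 -> MISS (open row1); precharges=3
Acc 6: bank2 row1 -> MISS (open row1); precharges=3
Acc 7: bank0 row4 -> MISS (open row4); precharges=4
Acc 8: bank1 row0 -> MISS (open row0); precharges=5
Acc 9: bank0 row0 -> MISS (open row0); precharges=6
Acc 10: bank0 row2 -> MISS (open row2); precharges=7
Acc 11: bank2 row2 -> MISS (open row2); precharges=8
Acc 12: bank1 row1 -> MISS (open row1); precharges=9
Acc 13: bank2 row1 -> MISS (open row1); precharges=10
Acc 14: bank1 row3 -> MISS (open row3); precharges=11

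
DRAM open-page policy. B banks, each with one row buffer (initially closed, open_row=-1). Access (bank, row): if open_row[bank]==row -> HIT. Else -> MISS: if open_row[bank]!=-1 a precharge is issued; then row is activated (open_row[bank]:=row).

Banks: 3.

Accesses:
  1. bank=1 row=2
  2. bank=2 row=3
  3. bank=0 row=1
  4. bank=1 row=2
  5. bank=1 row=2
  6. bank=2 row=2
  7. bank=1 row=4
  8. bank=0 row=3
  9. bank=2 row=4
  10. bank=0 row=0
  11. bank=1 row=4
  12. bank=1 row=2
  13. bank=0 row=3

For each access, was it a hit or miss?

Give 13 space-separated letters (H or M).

Acc 1: bank1 row2 -> MISS (open row2); precharges=0
Acc 2: bank2 row3 -> MISS (open row3); precharges=0
Acc 3: bank0 row1 -> MISS (open row1); precharges=0
Acc 4: bank1 row2 -> HIT
Acc 5: bank1 row2 -> HIT
Acc 6: bank2 row2 -> MISS (open row2); precharges=1
Acc 7: bank1 row4 -> MISS (open row4); precharges=2
Acc 8: bank0 row3 -> MISS (open row3); precharges=3
Acc 9: bank2 row4 -> MISS (open row4); precharges=4
Acc 10: bank0 row0 -> MISS (open row0); precharges=5
Acc 11: bank1 row4 -> HIT
Acc 12: bank1 row2 -> MISS (open row2); precharges=6
Acc 13: bank0 row3 -> MISS (open row3); precharges=7

Answer: M M M H H M M M M M H M M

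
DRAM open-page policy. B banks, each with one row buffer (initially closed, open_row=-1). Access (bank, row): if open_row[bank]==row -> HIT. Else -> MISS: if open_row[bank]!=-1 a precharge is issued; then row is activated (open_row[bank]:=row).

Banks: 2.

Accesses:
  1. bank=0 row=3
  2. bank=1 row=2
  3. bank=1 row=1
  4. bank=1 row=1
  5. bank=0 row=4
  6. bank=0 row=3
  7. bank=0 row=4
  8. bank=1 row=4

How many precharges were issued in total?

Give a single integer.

Acc 1: bank0 row3 -> MISS (open row3); precharges=0
Acc 2: bank1 row2 -> MISS (open row2); precharges=0
Acc 3: bank1 row1 -> MISS (open row1); precharges=1
Acc 4: bank1 row1 -> HIT
Acc 5: bank0 row4 -> MISS (open row4); precharges=2
Acc 6: bank0 row3 -> MISS (open row3); precharges=3
Acc 7: bank0 row4 -> MISS (open row4); precharges=4
Acc 8: bank1 row4 -> MISS (open row4); precharges=5

Answer: 5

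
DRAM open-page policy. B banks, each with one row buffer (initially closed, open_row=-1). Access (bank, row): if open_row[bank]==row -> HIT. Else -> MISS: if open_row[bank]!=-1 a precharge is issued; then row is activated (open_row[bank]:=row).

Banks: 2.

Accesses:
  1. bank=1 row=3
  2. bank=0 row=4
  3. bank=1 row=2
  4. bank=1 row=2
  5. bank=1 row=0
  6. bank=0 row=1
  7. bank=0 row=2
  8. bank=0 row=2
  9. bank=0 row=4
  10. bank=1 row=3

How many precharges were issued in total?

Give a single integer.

Answer: 6

Derivation:
Acc 1: bank1 row3 -> MISS (open row3); precharges=0
Acc 2: bank0 row4 -> MISS (open row4); precharges=0
Acc 3: bank1 row2 -> MISS (open row2); precharges=1
Acc 4: bank1 row2 -> HIT
Acc 5: bank1 row0 -> MISS (open row0); precharges=2
Acc 6: bank0 row1 -> MISS (open row1); precharges=3
Acc 7: bank0 row2 -> MISS (open row2); precharges=4
Acc 8: bank0 row2 -> HIT
Acc 9: bank0 row4 -> MISS (open row4); precharges=5
Acc 10: bank1 row3 -> MISS (open row3); precharges=6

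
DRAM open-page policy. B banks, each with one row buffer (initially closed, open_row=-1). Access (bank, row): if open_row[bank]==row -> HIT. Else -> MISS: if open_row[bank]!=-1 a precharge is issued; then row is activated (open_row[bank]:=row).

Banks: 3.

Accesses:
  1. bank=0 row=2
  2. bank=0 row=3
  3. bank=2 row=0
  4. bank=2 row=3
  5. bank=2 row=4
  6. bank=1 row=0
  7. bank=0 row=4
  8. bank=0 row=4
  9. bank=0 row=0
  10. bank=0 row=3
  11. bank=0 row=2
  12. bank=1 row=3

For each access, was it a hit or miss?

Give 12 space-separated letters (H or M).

Acc 1: bank0 row2 -> MISS (open row2); precharges=0
Acc 2: bank0 row3 -> MISS (open row3); precharges=1
Acc 3: bank2 row0 -> MISS (open row0); precharges=1
Acc 4: bank2 row3 -> MISS (open row3); precharges=2
Acc 5: bank2 row4 -> MISS (open row4); precharges=3
Acc 6: bank1 row0 -> MISS (open row0); precharges=3
Acc 7: bank0 row4 -> MISS (open row4); precharges=4
Acc 8: bank0 row4 -> HIT
Acc 9: bank0 row0 -> MISS (open row0); precharges=5
Acc 10: bank0 row3 -> MISS (open row3); precharges=6
Acc 11: bank0 row2 -> MISS (open row2); precharges=7
Acc 12: bank1 row3 -> MISS (open row3); precharges=8

Answer: M M M M M M M H M M M M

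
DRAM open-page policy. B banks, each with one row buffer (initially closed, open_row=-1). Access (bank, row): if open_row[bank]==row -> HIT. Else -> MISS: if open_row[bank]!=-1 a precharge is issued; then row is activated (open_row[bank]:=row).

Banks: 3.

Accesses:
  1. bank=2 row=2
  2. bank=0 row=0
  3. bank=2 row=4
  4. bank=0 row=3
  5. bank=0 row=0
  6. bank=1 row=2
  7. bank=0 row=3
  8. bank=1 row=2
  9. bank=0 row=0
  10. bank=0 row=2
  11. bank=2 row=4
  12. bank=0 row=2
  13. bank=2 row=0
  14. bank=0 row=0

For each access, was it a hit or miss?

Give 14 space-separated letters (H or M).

Answer: M M M M M M M H M M H H M M

Derivation:
Acc 1: bank2 row2 -> MISS (open row2); precharges=0
Acc 2: bank0 row0 -> MISS (open row0); precharges=0
Acc 3: bank2 row4 -> MISS (open row4); precharges=1
Acc 4: bank0 row3 -> MISS (open row3); precharges=2
Acc 5: bank0 row0 -> MISS (open row0); precharges=3
Acc 6: bank1 row2 -> MISS (open row2); precharges=3
Acc 7: bank0 row3 -> MISS (open row3); precharges=4
Acc 8: bank1 row2 -> HIT
Acc 9: bank0 row0 -> MISS (open row0); precharges=5
Acc 10: bank0 row2 -> MISS (open row2); precharges=6
Acc 11: bank2 row4 -> HIT
Acc 12: bank0 row2 -> HIT
Acc 13: bank2 row0 -> MISS (open row0); precharges=7
Acc 14: bank0 row0 -> MISS (open row0); precharges=8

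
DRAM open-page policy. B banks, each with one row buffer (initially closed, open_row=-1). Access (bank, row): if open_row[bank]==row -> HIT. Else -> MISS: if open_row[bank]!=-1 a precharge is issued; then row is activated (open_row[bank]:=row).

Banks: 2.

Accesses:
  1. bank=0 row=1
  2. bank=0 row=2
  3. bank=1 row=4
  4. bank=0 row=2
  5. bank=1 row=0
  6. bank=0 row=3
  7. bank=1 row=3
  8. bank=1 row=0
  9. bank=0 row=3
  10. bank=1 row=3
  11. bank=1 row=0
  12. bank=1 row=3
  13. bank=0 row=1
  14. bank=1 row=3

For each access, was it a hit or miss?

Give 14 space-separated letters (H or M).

Answer: M M M H M M M M H M M M M H

Derivation:
Acc 1: bank0 row1 -> MISS (open row1); precharges=0
Acc 2: bank0 row2 -> MISS (open row2); precharges=1
Acc 3: bank1 row4 -> MISS (open row4); precharges=1
Acc 4: bank0 row2 -> HIT
Acc 5: bank1 row0 -> MISS (open row0); precharges=2
Acc 6: bank0 row3 -> MISS (open row3); precharges=3
Acc 7: bank1 row3 -> MISS (open row3); precharges=4
Acc 8: bank1 row0 -> MISS (open row0); precharges=5
Acc 9: bank0 row3 -> HIT
Acc 10: bank1 row3 -> MISS (open row3); precharges=6
Acc 11: bank1 row0 -> MISS (open row0); precharges=7
Acc 12: bank1 row3 -> MISS (open row3); precharges=8
Acc 13: bank0 row1 -> MISS (open row1); precharges=9
Acc 14: bank1 row3 -> HIT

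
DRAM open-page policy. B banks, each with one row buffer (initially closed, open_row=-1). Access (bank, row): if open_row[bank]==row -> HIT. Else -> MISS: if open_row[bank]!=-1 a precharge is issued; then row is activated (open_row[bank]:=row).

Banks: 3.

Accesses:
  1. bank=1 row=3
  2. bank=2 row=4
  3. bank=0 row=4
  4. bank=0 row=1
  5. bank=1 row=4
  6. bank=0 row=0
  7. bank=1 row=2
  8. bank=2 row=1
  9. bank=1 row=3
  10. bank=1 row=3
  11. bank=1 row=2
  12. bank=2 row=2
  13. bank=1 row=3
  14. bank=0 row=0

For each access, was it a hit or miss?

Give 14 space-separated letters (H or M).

Acc 1: bank1 row3 -> MISS (open row3); precharges=0
Acc 2: bank2 row4 -> MISS (open row4); precharges=0
Acc 3: bank0 row4 -> MISS (open row4); precharges=0
Acc 4: bank0 row1 -> MISS (open row1); precharges=1
Acc 5: bank1 row4 -> MISS (open row4); precharges=2
Acc 6: bank0 row0 -> MISS (open row0); precharges=3
Acc 7: bank1 row2 -> MISS (open row2); precharges=4
Acc 8: bank2 row1 -> MISS (open row1); precharges=5
Acc 9: bank1 row3 -> MISS (open row3); precharges=6
Acc 10: bank1 row3 -> HIT
Acc 11: bank1 row2 -> MISS (open row2); precharges=7
Acc 12: bank2 row2 -> MISS (open row2); precharges=8
Acc 13: bank1 row3 -> MISS (open row3); precharges=9
Acc 14: bank0 row0 -> HIT

Answer: M M M M M M M M M H M M M H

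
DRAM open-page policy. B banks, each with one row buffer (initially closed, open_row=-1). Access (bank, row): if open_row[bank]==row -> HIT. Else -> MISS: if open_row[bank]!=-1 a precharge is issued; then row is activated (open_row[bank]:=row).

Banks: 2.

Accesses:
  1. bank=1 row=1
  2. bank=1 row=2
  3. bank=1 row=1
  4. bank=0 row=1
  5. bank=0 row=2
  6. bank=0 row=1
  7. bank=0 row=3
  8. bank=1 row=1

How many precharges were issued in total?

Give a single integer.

Acc 1: bank1 row1 -> MISS (open row1); precharges=0
Acc 2: bank1 row2 -> MISS (open row2); precharges=1
Acc 3: bank1 row1 -> MISS (open row1); precharges=2
Acc 4: bank0 row1 -> MISS (open row1); precharges=2
Acc 5: bank0 row2 -> MISS (open row2); precharges=3
Acc 6: bank0 row1 -> MISS (open row1); precharges=4
Acc 7: bank0 row3 -> MISS (open row3); precharges=5
Acc 8: bank1 row1 -> HIT

Answer: 5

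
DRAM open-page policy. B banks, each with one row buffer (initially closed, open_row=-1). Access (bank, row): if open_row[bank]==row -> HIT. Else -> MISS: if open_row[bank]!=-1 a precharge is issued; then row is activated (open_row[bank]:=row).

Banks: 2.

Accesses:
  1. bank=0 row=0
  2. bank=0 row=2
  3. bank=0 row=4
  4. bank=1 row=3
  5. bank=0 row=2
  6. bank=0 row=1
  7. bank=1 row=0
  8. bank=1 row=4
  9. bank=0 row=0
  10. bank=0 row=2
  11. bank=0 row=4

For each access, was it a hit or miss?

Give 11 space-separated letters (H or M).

Answer: M M M M M M M M M M M

Derivation:
Acc 1: bank0 row0 -> MISS (open row0); precharges=0
Acc 2: bank0 row2 -> MISS (open row2); precharges=1
Acc 3: bank0 row4 -> MISS (open row4); precharges=2
Acc 4: bank1 row3 -> MISS (open row3); precharges=2
Acc 5: bank0 row2 -> MISS (open row2); precharges=3
Acc 6: bank0 row1 -> MISS (open row1); precharges=4
Acc 7: bank1 row0 -> MISS (open row0); precharges=5
Acc 8: bank1 row4 -> MISS (open row4); precharges=6
Acc 9: bank0 row0 -> MISS (open row0); precharges=7
Acc 10: bank0 row2 -> MISS (open row2); precharges=8
Acc 11: bank0 row4 -> MISS (open row4); precharges=9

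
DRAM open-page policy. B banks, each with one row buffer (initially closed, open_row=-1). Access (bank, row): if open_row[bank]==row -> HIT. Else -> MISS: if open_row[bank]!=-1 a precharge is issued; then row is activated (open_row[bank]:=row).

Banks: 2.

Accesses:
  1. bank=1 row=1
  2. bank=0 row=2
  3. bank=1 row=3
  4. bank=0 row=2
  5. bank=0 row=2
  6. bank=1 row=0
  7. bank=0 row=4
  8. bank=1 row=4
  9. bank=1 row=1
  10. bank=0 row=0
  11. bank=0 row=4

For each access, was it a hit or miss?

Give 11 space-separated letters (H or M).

Answer: M M M H H M M M M M M

Derivation:
Acc 1: bank1 row1 -> MISS (open row1); precharges=0
Acc 2: bank0 row2 -> MISS (open row2); precharges=0
Acc 3: bank1 row3 -> MISS (open row3); precharges=1
Acc 4: bank0 row2 -> HIT
Acc 5: bank0 row2 -> HIT
Acc 6: bank1 row0 -> MISS (open row0); precharges=2
Acc 7: bank0 row4 -> MISS (open row4); precharges=3
Acc 8: bank1 row4 -> MISS (open row4); precharges=4
Acc 9: bank1 row1 -> MISS (open row1); precharges=5
Acc 10: bank0 row0 -> MISS (open row0); precharges=6
Acc 11: bank0 row4 -> MISS (open row4); precharges=7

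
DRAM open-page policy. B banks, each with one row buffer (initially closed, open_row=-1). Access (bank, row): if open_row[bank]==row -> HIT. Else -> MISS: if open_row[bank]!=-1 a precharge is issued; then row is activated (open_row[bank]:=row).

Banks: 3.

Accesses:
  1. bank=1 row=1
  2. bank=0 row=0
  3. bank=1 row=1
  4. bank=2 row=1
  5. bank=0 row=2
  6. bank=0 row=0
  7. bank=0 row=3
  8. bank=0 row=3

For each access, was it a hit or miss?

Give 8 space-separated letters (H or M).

Acc 1: bank1 row1 -> MISS (open row1); precharges=0
Acc 2: bank0 row0 -> MISS (open row0); precharges=0
Acc 3: bank1 row1 -> HIT
Acc 4: bank2 row1 -> MISS (open row1); precharges=0
Acc 5: bank0 row2 -> MISS (open row2); precharges=1
Acc 6: bank0 row0 -> MISS (open row0); precharges=2
Acc 7: bank0 row3 -> MISS (open row3); precharges=3
Acc 8: bank0 row3 -> HIT

Answer: M M H M M M M H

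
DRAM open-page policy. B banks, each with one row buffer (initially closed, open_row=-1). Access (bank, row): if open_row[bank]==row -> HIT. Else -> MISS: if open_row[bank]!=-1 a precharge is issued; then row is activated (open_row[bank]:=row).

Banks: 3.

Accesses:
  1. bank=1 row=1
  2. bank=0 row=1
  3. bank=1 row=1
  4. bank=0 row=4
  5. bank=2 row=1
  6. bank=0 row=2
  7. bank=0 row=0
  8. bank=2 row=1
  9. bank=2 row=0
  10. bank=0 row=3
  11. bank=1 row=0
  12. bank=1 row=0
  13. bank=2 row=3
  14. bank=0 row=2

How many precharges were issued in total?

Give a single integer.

Answer: 8

Derivation:
Acc 1: bank1 row1 -> MISS (open row1); precharges=0
Acc 2: bank0 row1 -> MISS (open row1); precharges=0
Acc 3: bank1 row1 -> HIT
Acc 4: bank0 row4 -> MISS (open row4); precharges=1
Acc 5: bank2 row1 -> MISS (open row1); precharges=1
Acc 6: bank0 row2 -> MISS (open row2); precharges=2
Acc 7: bank0 row0 -> MISS (open row0); precharges=3
Acc 8: bank2 row1 -> HIT
Acc 9: bank2 row0 -> MISS (open row0); precharges=4
Acc 10: bank0 row3 -> MISS (open row3); precharges=5
Acc 11: bank1 row0 -> MISS (open row0); precharges=6
Acc 12: bank1 row0 -> HIT
Acc 13: bank2 row3 -> MISS (open row3); precharges=7
Acc 14: bank0 row2 -> MISS (open row2); precharges=8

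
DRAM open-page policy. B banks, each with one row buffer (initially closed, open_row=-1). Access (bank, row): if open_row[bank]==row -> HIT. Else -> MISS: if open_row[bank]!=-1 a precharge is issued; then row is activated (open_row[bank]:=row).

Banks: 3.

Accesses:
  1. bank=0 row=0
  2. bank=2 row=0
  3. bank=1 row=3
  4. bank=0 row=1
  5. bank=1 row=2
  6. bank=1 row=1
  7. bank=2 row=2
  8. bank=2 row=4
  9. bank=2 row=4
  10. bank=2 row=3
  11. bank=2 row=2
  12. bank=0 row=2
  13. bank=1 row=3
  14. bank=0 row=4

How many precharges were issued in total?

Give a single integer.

Answer: 10

Derivation:
Acc 1: bank0 row0 -> MISS (open row0); precharges=0
Acc 2: bank2 row0 -> MISS (open row0); precharges=0
Acc 3: bank1 row3 -> MISS (open row3); precharges=0
Acc 4: bank0 row1 -> MISS (open row1); precharges=1
Acc 5: bank1 row2 -> MISS (open row2); precharges=2
Acc 6: bank1 row1 -> MISS (open row1); precharges=3
Acc 7: bank2 row2 -> MISS (open row2); precharges=4
Acc 8: bank2 row4 -> MISS (open row4); precharges=5
Acc 9: bank2 row4 -> HIT
Acc 10: bank2 row3 -> MISS (open row3); precharges=6
Acc 11: bank2 row2 -> MISS (open row2); precharges=7
Acc 12: bank0 row2 -> MISS (open row2); precharges=8
Acc 13: bank1 row3 -> MISS (open row3); precharges=9
Acc 14: bank0 row4 -> MISS (open row4); precharges=10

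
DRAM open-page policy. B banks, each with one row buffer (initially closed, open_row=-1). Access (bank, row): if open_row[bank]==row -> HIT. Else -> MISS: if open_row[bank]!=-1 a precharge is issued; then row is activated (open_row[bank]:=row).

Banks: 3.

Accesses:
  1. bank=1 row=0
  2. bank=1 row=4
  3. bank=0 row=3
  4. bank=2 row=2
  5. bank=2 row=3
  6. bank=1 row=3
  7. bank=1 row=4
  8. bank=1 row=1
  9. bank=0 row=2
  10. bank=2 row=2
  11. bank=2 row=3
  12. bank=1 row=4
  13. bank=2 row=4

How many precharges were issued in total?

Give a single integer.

Answer: 10

Derivation:
Acc 1: bank1 row0 -> MISS (open row0); precharges=0
Acc 2: bank1 row4 -> MISS (open row4); precharges=1
Acc 3: bank0 row3 -> MISS (open row3); precharges=1
Acc 4: bank2 row2 -> MISS (open row2); precharges=1
Acc 5: bank2 row3 -> MISS (open row3); precharges=2
Acc 6: bank1 row3 -> MISS (open row3); precharges=3
Acc 7: bank1 row4 -> MISS (open row4); precharges=4
Acc 8: bank1 row1 -> MISS (open row1); precharges=5
Acc 9: bank0 row2 -> MISS (open row2); precharges=6
Acc 10: bank2 row2 -> MISS (open row2); precharges=7
Acc 11: bank2 row3 -> MISS (open row3); precharges=8
Acc 12: bank1 row4 -> MISS (open row4); precharges=9
Acc 13: bank2 row4 -> MISS (open row4); precharges=10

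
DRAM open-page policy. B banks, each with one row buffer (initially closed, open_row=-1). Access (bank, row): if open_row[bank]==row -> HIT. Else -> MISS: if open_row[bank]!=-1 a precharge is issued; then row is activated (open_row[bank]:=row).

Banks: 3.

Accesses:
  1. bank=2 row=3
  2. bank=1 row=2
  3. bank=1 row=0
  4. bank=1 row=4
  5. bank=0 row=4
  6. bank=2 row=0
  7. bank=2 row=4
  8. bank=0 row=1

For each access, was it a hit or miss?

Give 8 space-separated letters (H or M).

Answer: M M M M M M M M

Derivation:
Acc 1: bank2 row3 -> MISS (open row3); precharges=0
Acc 2: bank1 row2 -> MISS (open row2); precharges=0
Acc 3: bank1 row0 -> MISS (open row0); precharges=1
Acc 4: bank1 row4 -> MISS (open row4); precharges=2
Acc 5: bank0 row4 -> MISS (open row4); precharges=2
Acc 6: bank2 row0 -> MISS (open row0); precharges=3
Acc 7: bank2 row4 -> MISS (open row4); precharges=4
Acc 8: bank0 row1 -> MISS (open row1); precharges=5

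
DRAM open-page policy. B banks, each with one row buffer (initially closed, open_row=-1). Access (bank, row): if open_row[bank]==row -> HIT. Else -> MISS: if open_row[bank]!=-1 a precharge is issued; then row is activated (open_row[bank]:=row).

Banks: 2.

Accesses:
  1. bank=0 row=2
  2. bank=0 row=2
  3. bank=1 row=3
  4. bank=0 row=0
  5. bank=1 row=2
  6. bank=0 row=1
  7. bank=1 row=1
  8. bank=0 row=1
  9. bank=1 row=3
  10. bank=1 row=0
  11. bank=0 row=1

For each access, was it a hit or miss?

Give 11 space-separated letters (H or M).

Answer: M H M M M M M H M M H

Derivation:
Acc 1: bank0 row2 -> MISS (open row2); precharges=0
Acc 2: bank0 row2 -> HIT
Acc 3: bank1 row3 -> MISS (open row3); precharges=0
Acc 4: bank0 row0 -> MISS (open row0); precharges=1
Acc 5: bank1 row2 -> MISS (open row2); precharges=2
Acc 6: bank0 row1 -> MISS (open row1); precharges=3
Acc 7: bank1 row1 -> MISS (open row1); precharges=4
Acc 8: bank0 row1 -> HIT
Acc 9: bank1 row3 -> MISS (open row3); precharges=5
Acc 10: bank1 row0 -> MISS (open row0); precharges=6
Acc 11: bank0 row1 -> HIT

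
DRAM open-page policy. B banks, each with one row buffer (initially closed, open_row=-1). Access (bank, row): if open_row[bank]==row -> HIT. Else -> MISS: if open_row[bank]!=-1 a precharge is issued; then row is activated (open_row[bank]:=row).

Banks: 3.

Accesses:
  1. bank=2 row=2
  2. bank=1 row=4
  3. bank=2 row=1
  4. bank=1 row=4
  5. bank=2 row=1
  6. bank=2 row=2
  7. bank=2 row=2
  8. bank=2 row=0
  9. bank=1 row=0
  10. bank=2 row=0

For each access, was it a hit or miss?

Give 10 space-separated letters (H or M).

Answer: M M M H H M H M M H

Derivation:
Acc 1: bank2 row2 -> MISS (open row2); precharges=0
Acc 2: bank1 row4 -> MISS (open row4); precharges=0
Acc 3: bank2 row1 -> MISS (open row1); precharges=1
Acc 4: bank1 row4 -> HIT
Acc 5: bank2 row1 -> HIT
Acc 6: bank2 row2 -> MISS (open row2); precharges=2
Acc 7: bank2 row2 -> HIT
Acc 8: bank2 row0 -> MISS (open row0); precharges=3
Acc 9: bank1 row0 -> MISS (open row0); precharges=4
Acc 10: bank2 row0 -> HIT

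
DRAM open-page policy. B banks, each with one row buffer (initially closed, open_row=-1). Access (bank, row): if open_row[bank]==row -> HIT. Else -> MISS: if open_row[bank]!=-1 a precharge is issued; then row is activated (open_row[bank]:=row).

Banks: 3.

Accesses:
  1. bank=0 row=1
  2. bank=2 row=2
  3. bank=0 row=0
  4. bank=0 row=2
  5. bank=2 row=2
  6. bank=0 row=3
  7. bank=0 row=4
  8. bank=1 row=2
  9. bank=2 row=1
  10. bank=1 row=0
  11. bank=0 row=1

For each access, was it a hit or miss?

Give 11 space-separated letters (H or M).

Answer: M M M M H M M M M M M

Derivation:
Acc 1: bank0 row1 -> MISS (open row1); precharges=0
Acc 2: bank2 row2 -> MISS (open row2); precharges=0
Acc 3: bank0 row0 -> MISS (open row0); precharges=1
Acc 4: bank0 row2 -> MISS (open row2); precharges=2
Acc 5: bank2 row2 -> HIT
Acc 6: bank0 row3 -> MISS (open row3); precharges=3
Acc 7: bank0 row4 -> MISS (open row4); precharges=4
Acc 8: bank1 row2 -> MISS (open row2); precharges=4
Acc 9: bank2 row1 -> MISS (open row1); precharges=5
Acc 10: bank1 row0 -> MISS (open row0); precharges=6
Acc 11: bank0 row1 -> MISS (open row1); precharges=7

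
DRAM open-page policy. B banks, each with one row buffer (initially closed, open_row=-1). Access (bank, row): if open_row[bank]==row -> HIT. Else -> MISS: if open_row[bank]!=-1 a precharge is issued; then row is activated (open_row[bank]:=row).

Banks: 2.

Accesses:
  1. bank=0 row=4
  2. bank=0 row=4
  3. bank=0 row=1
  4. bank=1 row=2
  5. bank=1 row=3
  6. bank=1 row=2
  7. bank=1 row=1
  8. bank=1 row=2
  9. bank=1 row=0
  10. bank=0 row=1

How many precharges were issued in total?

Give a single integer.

Acc 1: bank0 row4 -> MISS (open row4); precharges=0
Acc 2: bank0 row4 -> HIT
Acc 3: bank0 row1 -> MISS (open row1); precharges=1
Acc 4: bank1 row2 -> MISS (open row2); precharges=1
Acc 5: bank1 row3 -> MISS (open row3); precharges=2
Acc 6: bank1 row2 -> MISS (open row2); precharges=3
Acc 7: bank1 row1 -> MISS (open row1); precharges=4
Acc 8: bank1 row2 -> MISS (open row2); precharges=5
Acc 9: bank1 row0 -> MISS (open row0); precharges=6
Acc 10: bank0 row1 -> HIT

Answer: 6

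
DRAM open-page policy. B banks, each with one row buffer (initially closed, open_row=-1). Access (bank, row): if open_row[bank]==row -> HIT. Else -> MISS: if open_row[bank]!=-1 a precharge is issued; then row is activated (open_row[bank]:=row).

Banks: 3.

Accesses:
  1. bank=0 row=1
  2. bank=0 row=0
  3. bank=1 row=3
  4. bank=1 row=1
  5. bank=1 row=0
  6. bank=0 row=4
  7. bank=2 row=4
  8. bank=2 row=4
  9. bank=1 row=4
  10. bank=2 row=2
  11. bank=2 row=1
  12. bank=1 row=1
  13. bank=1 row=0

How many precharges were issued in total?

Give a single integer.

Answer: 9

Derivation:
Acc 1: bank0 row1 -> MISS (open row1); precharges=0
Acc 2: bank0 row0 -> MISS (open row0); precharges=1
Acc 3: bank1 row3 -> MISS (open row3); precharges=1
Acc 4: bank1 row1 -> MISS (open row1); precharges=2
Acc 5: bank1 row0 -> MISS (open row0); precharges=3
Acc 6: bank0 row4 -> MISS (open row4); precharges=4
Acc 7: bank2 row4 -> MISS (open row4); precharges=4
Acc 8: bank2 row4 -> HIT
Acc 9: bank1 row4 -> MISS (open row4); precharges=5
Acc 10: bank2 row2 -> MISS (open row2); precharges=6
Acc 11: bank2 row1 -> MISS (open row1); precharges=7
Acc 12: bank1 row1 -> MISS (open row1); precharges=8
Acc 13: bank1 row0 -> MISS (open row0); precharges=9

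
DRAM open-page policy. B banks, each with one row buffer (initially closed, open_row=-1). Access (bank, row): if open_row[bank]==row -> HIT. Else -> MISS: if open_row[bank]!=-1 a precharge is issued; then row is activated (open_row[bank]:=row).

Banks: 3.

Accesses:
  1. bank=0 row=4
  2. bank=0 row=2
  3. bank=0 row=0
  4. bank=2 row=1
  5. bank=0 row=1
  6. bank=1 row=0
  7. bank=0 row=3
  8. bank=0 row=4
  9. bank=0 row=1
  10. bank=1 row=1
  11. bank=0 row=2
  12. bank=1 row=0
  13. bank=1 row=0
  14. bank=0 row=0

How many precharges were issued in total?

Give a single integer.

Answer: 10

Derivation:
Acc 1: bank0 row4 -> MISS (open row4); precharges=0
Acc 2: bank0 row2 -> MISS (open row2); precharges=1
Acc 3: bank0 row0 -> MISS (open row0); precharges=2
Acc 4: bank2 row1 -> MISS (open row1); precharges=2
Acc 5: bank0 row1 -> MISS (open row1); precharges=3
Acc 6: bank1 row0 -> MISS (open row0); precharges=3
Acc 7: bank0 row3 -> MISS (open row3); precharges=4
Acc 8: bank0 row4 -> MISS (open row4); precharges=5
Acc 9: bank0 row1 -> MISS (open row1); precharges=6
Acc 10: bank1 row1 -> MISS (open row1); precharges=7
Acc 11: bank0 row2 -> MISS (open row2); precharges=8
Acc 12: bank1 row0 -> MISS (open row0); precharges=9
Acc 13: bank1 row0 -> HIT
Acc 14: bank0 row0 -> MISS (open row0); precharges=10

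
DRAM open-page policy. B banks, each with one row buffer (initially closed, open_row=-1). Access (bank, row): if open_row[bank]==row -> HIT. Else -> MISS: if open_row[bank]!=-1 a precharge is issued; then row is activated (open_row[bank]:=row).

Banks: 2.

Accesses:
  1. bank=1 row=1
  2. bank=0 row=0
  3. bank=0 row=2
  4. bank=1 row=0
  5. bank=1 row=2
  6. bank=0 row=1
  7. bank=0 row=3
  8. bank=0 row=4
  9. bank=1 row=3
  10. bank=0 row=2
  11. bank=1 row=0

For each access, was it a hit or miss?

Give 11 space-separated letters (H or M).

Answer: M M M M M M M M M M M

Derivation:
Acc 1: bank1 row1 -> MISS (open row1); precharges=0
Acc 2: bank0 row0 -> MISS (open row0); precharges=0
Acc 3: bank0 row2 -> MISS (open row2); precharges=1
Acc 4: bank1 row0 -> MISS (open row0); precharges=2
Acc 5: bank1 row2 -> MISS (open row2); precharges=3
Acc 6: bank0 row1 -> MISS (open row1); precharges=4
Acc 7: bank0 row3 -> MISS (open row3); precharges=5
Acc 8: bank0 row4 -> MISS (open row4); precharges=6
Acc 9: bank1 row3 -> MISS (open row3); precharges=7
Acc 10: bank0 row2 -> MISS (open row2); precharges=8
Acc 11: bank1 row0 -> MISS (open row0); precharges=9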